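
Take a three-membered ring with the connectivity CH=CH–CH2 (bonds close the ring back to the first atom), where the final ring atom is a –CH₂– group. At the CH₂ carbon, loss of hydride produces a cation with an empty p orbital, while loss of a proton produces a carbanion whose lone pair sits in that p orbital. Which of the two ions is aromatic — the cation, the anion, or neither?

Once that carbon is sp², every ring atom has a p orbital and both ions are fully conjugated.
Cation: 1 × 2 + 0 = 2 π electrons → 4(0)+2, aromatic.
Anion: 1 × 2 + 2 = 4 π electrons → 4(1), antiaromatic.

The cation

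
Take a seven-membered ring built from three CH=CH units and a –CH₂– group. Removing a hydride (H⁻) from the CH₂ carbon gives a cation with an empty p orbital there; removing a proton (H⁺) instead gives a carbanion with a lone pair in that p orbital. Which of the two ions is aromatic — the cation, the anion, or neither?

The cation

In either ion the ring is fully conjugated: every atom, including the new sp² carbon, supplies a p orbital.
Cation: 3 × 2 + 0 = 6 π electrons → 4(1)+2, aromatic.
Anion: 3 × 2 + 2 = 8 π electrons → 4(2), antiaromatic.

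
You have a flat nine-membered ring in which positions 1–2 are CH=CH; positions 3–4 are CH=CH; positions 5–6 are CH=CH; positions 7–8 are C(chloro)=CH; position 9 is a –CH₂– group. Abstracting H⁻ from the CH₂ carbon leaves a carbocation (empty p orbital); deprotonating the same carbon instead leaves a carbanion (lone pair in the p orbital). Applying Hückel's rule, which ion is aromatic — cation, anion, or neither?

The anion

Both ions have a continuous loop of p orbitals — each ring atom is sp².
Cation: 4 × 2 + 0 = 8 π electrons → 4(2), antiaromatic.
Anion: 4 × 2 + 2 = 10 π electrons → 4(2)+2, aromatic.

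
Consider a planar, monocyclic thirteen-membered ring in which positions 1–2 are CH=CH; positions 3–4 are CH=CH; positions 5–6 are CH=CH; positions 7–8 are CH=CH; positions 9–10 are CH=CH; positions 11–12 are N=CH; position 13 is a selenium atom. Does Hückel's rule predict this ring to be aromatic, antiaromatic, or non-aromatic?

The p orbitals form a continuous loop: every atom in a ring double bond is sp² and brings one electron to the p orbital; each =N– nitrogen is pyridine-type (lone pair in the sp² plane, one electron in the p orbital); the selenium donates one lone pair from its p orbital. The ring is fully conjugated.
Counting π electrons: 6 × 2 = 12 from the double-bond units + 2 from the Se atom = 14.
14 = 4(3) + 2, which satisfies Hückel's 4n+2 rule.

Aromatic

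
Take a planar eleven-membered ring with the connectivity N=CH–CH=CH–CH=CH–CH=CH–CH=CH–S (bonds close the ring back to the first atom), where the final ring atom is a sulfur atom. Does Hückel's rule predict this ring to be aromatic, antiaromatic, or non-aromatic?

Antiaromatic

Every ring atom contributes a p orbital perpendicular to the ring (each doubly-bonded ring atom is sp² with one p-orbital electron; the doubly-bonded nitrogens are pyridine-type — their lone pairs lie in the ring plane, leaving one electron in the p orbital; the sulfur donates one lone pair from its p orbital), so the π system is cyclic and fully conjugated.
Adding the contributions, 5 × 2 = 10 from the double-bond units + 2 from the S atom = 12.
A 4n π count (12, n = 3) in a planar conjugated ring means antiaromatic.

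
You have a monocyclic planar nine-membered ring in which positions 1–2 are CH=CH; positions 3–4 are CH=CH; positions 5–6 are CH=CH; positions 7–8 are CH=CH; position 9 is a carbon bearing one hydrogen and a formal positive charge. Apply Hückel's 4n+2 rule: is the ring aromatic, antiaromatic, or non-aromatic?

The p orbitals form a continuous loop: each doubly-bonded ring atom is sp² with one p-orbital electron; the carbocation has an empty p orbital. The ring is fully conjugated.
π-electron count: 4 × 2 = 8 from the double-bond units + 0 from the CH(+) atom = 8.
A 4n π count (8, n = 2) in a planar conjugated ring means antiaromatic.

Antiaromatic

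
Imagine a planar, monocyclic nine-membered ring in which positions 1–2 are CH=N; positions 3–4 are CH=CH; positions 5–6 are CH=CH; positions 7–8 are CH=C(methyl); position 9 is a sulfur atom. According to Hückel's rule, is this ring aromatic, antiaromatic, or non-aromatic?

Aromatic

The p orbitals form a continuous loop: every atom in a ring double bond is sp² and brings one electron to the p orbital; each sp² =N– keeps its lone pair in-plane and puts one electron into the π system; the sulfur donates one lone pair from its p orbital. The ring is fully conjugated.
Tallying contributions gives 4 × 2 = 8 from the double-bond units + 2 from the S atom = 10.
With 10 π electrons (n = 2), the Hückel 4n+2 condition holds.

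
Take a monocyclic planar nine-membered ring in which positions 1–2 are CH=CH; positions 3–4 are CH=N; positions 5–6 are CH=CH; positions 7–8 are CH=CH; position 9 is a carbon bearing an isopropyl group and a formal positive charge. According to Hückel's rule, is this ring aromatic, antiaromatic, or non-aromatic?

Antiaromatic

All ring atoms are sp² and supply a p orbital to the ring (each doubly-bonded ring atom is sp² with one p-orbital electron; each sp² =N– keeps its lone pair in-plane and puts one electron into the π system; the carbocation has an empty p orbital); the conjugation is uninterrupted.
Tallying contributions gives 4 × 2 = 8 from the double-bond units + 0 from the C(isopropyl)(+) atom = 8.
A 4n π count (8, n = 2) in a planar conjugated ring means antiaromatic.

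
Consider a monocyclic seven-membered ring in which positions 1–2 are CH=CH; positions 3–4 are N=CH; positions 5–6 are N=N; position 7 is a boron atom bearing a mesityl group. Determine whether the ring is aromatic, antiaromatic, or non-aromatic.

Every ring atom contributes a p orbital perpendicular to the ring (every atom in a ring double bond is sp² and brings one electron to the p orbital; each =N– nitrogen is pyridine-type (lone pair in the sp² plane, one electron in the p orbital); the boron has an empty p orbital), so the π system is cyclic and fully conjugated.
Tallying contributions gives 3 × 2 = 6 from the double-bond units + 0 from the B(mesityl) atom = 6.
Since 6 = 4·1 + 2, the ring meets the 4n+2 criterion.

Aromatic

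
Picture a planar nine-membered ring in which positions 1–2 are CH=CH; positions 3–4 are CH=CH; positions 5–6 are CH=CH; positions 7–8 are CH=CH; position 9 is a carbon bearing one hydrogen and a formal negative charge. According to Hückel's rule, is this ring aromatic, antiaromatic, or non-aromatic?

Every ring atom contributes a p orbital perpendicular to the ring (every atom in a ring double bond is sp² and brings one electron to the p orbital; the carbanion's lone pair occupies the p orbital), so the π system is cyclic and fully conjugated.
π-electron count: 4 × 2 = 8 from the double-bond units + 2 from the CH(-) atom = 10.
With 10 π electrons (n = 2), the Hückel 4n+2 condition holds.

Aromatic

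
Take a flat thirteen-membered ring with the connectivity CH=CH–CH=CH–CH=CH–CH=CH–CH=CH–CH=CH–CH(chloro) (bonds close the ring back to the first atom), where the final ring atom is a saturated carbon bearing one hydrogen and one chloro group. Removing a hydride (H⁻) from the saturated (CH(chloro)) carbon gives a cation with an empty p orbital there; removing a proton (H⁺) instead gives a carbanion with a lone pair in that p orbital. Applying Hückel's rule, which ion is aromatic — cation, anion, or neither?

The anion

Once that carbon is sp², every ring atom has a p orbital and both ions are fully conjugated.
Cation: 6 × 2 + 0 = 12 π electrons → 4(3), antiaromatic.
Anion: 6 × 2 + 2 = 14 π electrons → 4(3)+2, aromatic.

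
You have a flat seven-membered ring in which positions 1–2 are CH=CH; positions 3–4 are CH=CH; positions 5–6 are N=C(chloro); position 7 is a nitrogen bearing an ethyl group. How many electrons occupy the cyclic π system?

Every ring atom contributes a p orbital perpendicular to the ring (every atom in a ring double bond is sp² and brings one electron to the p orbital; each =N– nitrogen is pyridine-type (lone pair in the sp² plane, one electron in the p orbital); the pyrrole-type nitrogen donates its lone pair from the p orbital), so the π system is cyclic and fully conjugated.
Tallying contributions gives 3 × 2 = 6 from the double-bond units + 2 from the N(ethyl) atom = 8.

8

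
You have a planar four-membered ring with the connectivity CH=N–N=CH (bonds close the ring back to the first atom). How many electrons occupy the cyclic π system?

4

Check conjugation: every atom in a ring double bond is sp² and brings one electron to the p orbital; each =N– nitrogen is pyridine-type (lone pair in the sp² plane, one electron in the p orbital) — every position has a p orbital, so the cyclic π system is continuous.
Tallying contributions gives 2 × 2 = 4 from the 2 double-bond units.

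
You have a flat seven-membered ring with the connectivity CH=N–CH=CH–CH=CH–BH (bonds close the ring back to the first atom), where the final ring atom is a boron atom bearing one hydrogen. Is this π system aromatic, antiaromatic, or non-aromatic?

Aromatic

Every ring atom contributes a p orbital perpendicular to the ring (every atom in a ring double bond is sp² and brings one electron to the p orbital; each sp² =N– keeps its lone pair in-plane and puts one electron into the π system; the boron has an empty p orbital), so the π system is cyclic and fully conjugated.
Counting π electrons: 3 × 2 = 6 from the double-bond units + 0 from the BH atom = 6.
With 6 π electrons (n = 1), the Hückel 4n+2 condition holds.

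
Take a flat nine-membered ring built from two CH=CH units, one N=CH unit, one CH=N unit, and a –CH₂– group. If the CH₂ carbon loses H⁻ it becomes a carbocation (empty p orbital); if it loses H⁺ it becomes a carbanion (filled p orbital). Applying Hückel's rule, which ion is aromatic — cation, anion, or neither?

The anion

In either ion the ring is fully conjugated: every atom, including the new sp² carbon, supplies a p orbital.
Cation: 4 × 2 + 0 = 8 π electrons → 4(2), antiaromatic.
Anion: 4 × 2 + 2 = 10 π electrons → 4(2)+2, aromatic.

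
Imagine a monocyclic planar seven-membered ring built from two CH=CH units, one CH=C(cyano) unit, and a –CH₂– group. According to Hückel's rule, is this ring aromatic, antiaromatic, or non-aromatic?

Non-aromatic

Because the tetrahedral CH₂ carbon is sp³ and has no p orbital in the ring π system at the CH2 position, the π system cannot extend all the way around the ring.
Broken conjugation rules out both aromaticity and antiaromaticity.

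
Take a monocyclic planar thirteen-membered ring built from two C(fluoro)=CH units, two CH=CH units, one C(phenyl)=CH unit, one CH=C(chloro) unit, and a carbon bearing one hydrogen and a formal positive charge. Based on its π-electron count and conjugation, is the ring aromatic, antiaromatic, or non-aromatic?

The p orbitals form a continuous loop: the double-bond atoms are sp², each contributing one p electron; the carbocation has an empty p orbital. The ring is fully conjugated.
π-electron count: 6 × 2 = 12 from the double-bond units + 0 from the CH(+) atom = 12.
A 4n π count (12, n = 3) in a planar conjugated ring means antiaromatic.

Antiaromatic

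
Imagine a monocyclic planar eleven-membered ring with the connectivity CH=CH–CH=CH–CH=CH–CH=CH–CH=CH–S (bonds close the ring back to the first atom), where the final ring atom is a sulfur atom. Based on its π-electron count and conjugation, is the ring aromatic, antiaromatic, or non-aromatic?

Antiaromatic

Check conjugation: the double-bond atoms are sp², each contributing one p electron; the sulfur donates one lone pair from its p orbital — every position has a p orbital, so the cyclic π system is continuous.
Counting π electrons: 5 × 2 = 10 from the double-bond units + 2 from the S atom = 12.
A 4n π count (12, n = 3) in a planar conjugated ring means antiaromatic.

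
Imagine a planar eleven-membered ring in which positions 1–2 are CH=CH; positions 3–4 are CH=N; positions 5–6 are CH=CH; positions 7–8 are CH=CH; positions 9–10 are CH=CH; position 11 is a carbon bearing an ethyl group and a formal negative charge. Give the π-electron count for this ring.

12

Every ring atom contributes a p orbital perpendicular to the ring (every atom in a ring double bond is sp² and brings one electron to the p orbital; each sp² =N– keeps its lone pair in-plane and puts one electron into the π system; the carbanion's lone pair occupies the p orbital), so the π system is cyclic and fully conjugated.
Adding the contributions, 5 × 2 = 10 from the double-bond units + 2 from the C(ethyl)(-) atom = 12.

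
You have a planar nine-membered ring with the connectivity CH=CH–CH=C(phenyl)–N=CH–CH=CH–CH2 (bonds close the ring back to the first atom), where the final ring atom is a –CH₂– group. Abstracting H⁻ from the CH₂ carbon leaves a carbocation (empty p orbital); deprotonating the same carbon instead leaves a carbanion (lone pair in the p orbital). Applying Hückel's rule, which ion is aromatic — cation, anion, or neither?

The anion

Both ions have a continuous loop of p orbitals — each ring atom is sp².
Cation: 4 × 2 + 0 = 8 π electrons → 4(2), antiaromatic.
Anion: 4 × 2 + 2 = 10 π electrons → 4(2)+2, aromatic.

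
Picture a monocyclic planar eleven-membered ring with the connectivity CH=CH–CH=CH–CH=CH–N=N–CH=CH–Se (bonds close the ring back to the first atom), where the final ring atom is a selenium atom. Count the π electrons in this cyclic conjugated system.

12

Every ring atom contributes a p orbital perpendicular to the ring (every atom in a ring double bond is sp² and brings one electron to the p orbital; the doubly-bonded nitrogens are pyridine-type — their lone pairs lie in the ring plane, leaving one electron in the p orbital; the selenium donates one lone pair from its p orbital), so the π system is cyclic and fully conjugated.
π-electron count: 5 × 2 = 10 from the double-bond units + 2 from the Se atom = 12.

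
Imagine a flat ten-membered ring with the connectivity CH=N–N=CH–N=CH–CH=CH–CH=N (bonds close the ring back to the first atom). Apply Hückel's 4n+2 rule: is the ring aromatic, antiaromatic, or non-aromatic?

Aromatic

Check conjugation: every atom in a ring double bond is sp² and brings one electron to the p orbital; each sp² =N– keeps its lone pair in-plane and puts one electron into the π system — every position has a p orbital, so the cyclic π system is continuous.
Counting π electrons: 5 × 2 = 10 from the 5 double-bond units.
That gives a 4n+2 count (10, n = 2).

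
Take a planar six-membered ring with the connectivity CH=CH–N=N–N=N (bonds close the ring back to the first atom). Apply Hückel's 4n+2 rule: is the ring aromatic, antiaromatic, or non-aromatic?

Aromatic

Every ring atom contributes a p orbital perpendicular to the ring (each doubly-bonded ring atom is sp² with one p-orbital electron; each =N– nitrogen is pyridine-type (lone pair in the sp² plane, one electron in the p orbital)), so the π system is cyclic and fully conjugated.
Counting π electrons: 3 × 2 = 6 from the 3 double-bond units.
That gives a 4n+2 count (6, n = 1).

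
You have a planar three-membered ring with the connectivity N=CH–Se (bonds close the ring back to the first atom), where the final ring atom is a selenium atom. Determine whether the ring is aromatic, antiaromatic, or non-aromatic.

Check conjugation: every atom in a ring double bond is sp² and brings one electron to the p orbital; each sp² =N– keeps its lone pair in-plane and puts one electron into the π system; the selenium donates one lone pair from its p orbital — every position has a p orbital, so the cyclic π system is continuous.
π-electron count: 1 × 2 = 2 from the double-bond unit + 2 from the Se atom = 4.
A 4n π count (4, n = 1) in a planar conjugated ring means antiaromatic.

Antiaromatic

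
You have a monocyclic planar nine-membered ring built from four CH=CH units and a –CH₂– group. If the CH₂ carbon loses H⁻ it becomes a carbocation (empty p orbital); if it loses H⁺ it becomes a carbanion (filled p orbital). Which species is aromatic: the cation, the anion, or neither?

The anion

In either ion the ring is fully conjugated: every atom, including the new sp² carbon, supplies a p orbital.
Cation: 4 × 2 + 0 = 8 π electrons → 4(2), antiaromatic.
Anion: 4 × 2 + 2 = 10 π electrons → 4(2)+2, aromatic.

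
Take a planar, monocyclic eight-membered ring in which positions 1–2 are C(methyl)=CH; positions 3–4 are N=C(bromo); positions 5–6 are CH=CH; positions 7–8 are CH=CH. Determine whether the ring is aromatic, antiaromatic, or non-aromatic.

All ring atoms are sp² and supply a p orbital to the ring (every atom in a ring double bond is sp² and brings one electron to the p orbital; each sp² =N– keeps its lone pair in-plane and puts one electron into the π system); the conjugation is uninterrupted.
Tallying contributions gives 4 × 2 = 8 from the 4 double-bond units.
8 is a 4n count (n = 2), so the planar conjugated ring is antiaromatic.

Antiaromatic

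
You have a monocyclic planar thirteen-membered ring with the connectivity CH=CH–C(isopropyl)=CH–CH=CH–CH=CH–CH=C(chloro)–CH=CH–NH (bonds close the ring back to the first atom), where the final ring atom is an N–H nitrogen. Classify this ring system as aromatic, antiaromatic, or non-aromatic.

Check conjugation: every atom in a ring double bond is sp² and brings one electron to the p orbital; the pyrrole-type nitrogen donates its lone pair from the p orbital — every position has a p orbital, so the cyclic π system is continuous.
Adding the contributions, 6 × 2 = 12 from the double-bond units + 2 from the NH atom = 14.
With 14 π electrons (n = 3), the Hückel 4n+2 condition holds.

Aromatic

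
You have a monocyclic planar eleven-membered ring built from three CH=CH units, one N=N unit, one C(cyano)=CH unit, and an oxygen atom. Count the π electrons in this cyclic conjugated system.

Every ring atom contributes a p orbital perpendicular to the ring (every atom in a ring double bond is sp² and brings one electron to the p orbital; each sp² =N– keeps its lone pair in-plane and puts one electron into the π system; the oxygen donates one lone pair from its p orbital), so the π system is cyclic and fully conjugated.
Counting π electrons: 5 × 2 = 10 from the double-bond units + 2 from the O atom = 12.

12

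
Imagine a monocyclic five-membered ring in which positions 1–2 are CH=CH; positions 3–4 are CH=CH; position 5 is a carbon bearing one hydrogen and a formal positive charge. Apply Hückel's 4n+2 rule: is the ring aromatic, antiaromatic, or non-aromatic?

Check conjugation: every atom in a ring double bond is sp² and brings one electron to the p orbital; the carbocation has an empty p orbital — every position has a p orbital, so the cyclic π system is continuous.
Adding the contributions, 2 × 2 = 4 from the double-bond units + 0 from the CH(+) atom = 4.
4 is a 4n count (n = 1), so the planar conjugated ring is antiaromatic.
This is the cyclopentadienyl cation.

Antiaromatic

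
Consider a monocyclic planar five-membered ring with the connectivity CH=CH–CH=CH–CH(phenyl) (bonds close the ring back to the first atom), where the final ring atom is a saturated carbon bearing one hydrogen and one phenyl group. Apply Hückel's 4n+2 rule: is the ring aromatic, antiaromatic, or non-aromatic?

Non-aromatic

Because that saturated carbon is sp³ and has no p orbital in the ring π system at the CH(phenyl) position, the π system cannot extend all the way around the ring.
Broken conjugation rules out both aromaticity and antiaromaticity.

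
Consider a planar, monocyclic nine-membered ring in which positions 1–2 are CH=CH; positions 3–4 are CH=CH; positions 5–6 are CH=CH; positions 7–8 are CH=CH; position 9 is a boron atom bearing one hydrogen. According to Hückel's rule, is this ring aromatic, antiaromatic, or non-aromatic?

Every ring atom contributes a p orbital perpendicular to the ring (every atom in a ring double bond is sp² and brings one electron to the p orbital; the boron has an empty p orbital), so the π system is cyclic and fully conjugated.
Counting π electrons: 4 × 2 = 8 from the double-bond units + 0 from the BH atom = 8.
With 8 = 4·2 π electrons, Hückel's rule classifies the planar ring as antiaromatic.

Antiaromatic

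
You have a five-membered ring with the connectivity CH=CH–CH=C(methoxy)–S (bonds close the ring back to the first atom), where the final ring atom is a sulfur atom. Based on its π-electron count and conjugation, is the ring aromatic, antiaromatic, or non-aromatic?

The p orbitals form a continuous loop: every atom in a ring double bond is sp² and brings one electron to the p orbital; the sulfur donates one lone pair from its p orbital. The ring is fully conjugated.
Counting π electrons: 2 × 2 = 4 from the double-bond units + 2 from the S atom = 6.
Since 6 = 4·1 + 2, the ring meets the 4n+2 criterion.

Aromatic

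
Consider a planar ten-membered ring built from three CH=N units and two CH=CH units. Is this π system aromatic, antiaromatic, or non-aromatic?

Aromatic

Every ring atom contributes a p orbital perpendicular to the ring (each doubly-bonded ring atom is sp² with one p-orbital electron; each sp² =N– keeps its lone pair in-plane and puts one electron into the π system), so the π system is cyclic and fully conjugated.
Counting π electrons: 5 × 2 = 10 from the 5 double-bond units.
With 10 π electrons (n = 2), the Hückel 4n+2 condition holds.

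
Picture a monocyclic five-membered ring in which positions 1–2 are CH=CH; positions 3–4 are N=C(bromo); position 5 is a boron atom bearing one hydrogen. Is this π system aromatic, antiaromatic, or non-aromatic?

All ring atoms are sp² and supply a p orbital to the ring (the double-bond atoms are sp², each contributing one p electron; each sp² =N– keeps its lone pair in-plane and puts one electron into the π system; the boron has an empty p orbital); the conjugation is uninterrupted.
Counting π electrons: 2 × 2 = 4 from the double-bond units + 0 from the BH atom = 4.
4 = 4(1); a planar, fully conjugated 4n system is antiaromatic.

Antiaromatic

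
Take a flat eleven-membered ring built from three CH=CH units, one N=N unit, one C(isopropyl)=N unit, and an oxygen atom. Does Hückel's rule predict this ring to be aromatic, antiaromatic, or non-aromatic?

Antiaromatic

The p orbitals form a continuous loop: the double-bond atoms are sp², each contributing one p electron; each sp² =N– keeps its lone pair in-plane and puts one electron into the π system; the oxygen donates one lone pair from its p orbital. The ring is fully conjugated.
π-electron count: 5 × 2 = 10 from the double-bond units + 2 from the O atom = 12.
With 12 = 4·3 π electrons, Hückel's rule classifies the planar ring as antiaromatic.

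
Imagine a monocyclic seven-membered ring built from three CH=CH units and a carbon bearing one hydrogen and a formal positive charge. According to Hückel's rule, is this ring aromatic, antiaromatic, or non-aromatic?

Check conjugation: each doubly-bonded ring atom is sp² with one p-orbital electron; the carbocation has an empty p orbital — every position has a p orbital, so the cyclic π system is continuous.
Tallying contributions gives 3 × 2 = 6 from the double-bond units + 0 from the CH(+) atom = 6.
With 6 π electrons (n = 1), the Hückel 4n+2 condition holds.
(The species described is the tropylium cation.)

Aromatic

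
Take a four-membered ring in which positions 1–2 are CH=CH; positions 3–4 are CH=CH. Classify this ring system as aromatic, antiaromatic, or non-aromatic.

Antiaromatic

Check conjugation: the double-bond atoms are sp², each contributing one p electron — every position has a p orbital, so the cyclic π system is continuous.
π-electron count: 2 × 2 = 4 from the 2 double-bond units.
4 = 4(1); a planar, fully conjugated 4n system is antiaromatic.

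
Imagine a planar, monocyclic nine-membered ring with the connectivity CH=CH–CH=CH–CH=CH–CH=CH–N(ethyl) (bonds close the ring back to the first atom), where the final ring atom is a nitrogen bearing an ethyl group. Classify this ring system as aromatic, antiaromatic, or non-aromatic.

Aromatic

The p orbitals form a continuous loop: each doubly-bonded ring atom is sp² with one p-orbital electron; the pyrrole-type nitrogen donates its lone pair from the p orbital. The ring is fully conjugated.
Tallying contributions gives 4 × 2 = 8 from the double-bond units + 2 from the N(ethyl) atom = 10.
Since 10 = 4·2 + 2, the ring meets the 4n+2 criterion.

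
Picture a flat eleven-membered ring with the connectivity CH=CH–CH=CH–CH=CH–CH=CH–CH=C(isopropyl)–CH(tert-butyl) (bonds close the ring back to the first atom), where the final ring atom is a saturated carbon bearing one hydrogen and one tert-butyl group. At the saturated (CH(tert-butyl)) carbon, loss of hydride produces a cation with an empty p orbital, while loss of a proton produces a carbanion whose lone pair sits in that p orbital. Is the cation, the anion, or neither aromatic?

The cation

In either ion the ring is fully conjugated: every atom, including the new sp² carbon, supplies a p orbital.
Cation: 5 × 2 + 0 = 10 π electrons → 4(2)+2, aromatic.
Anion: 5 × 2 + 2 = 12 π electrons → 4(3), antiaromatic.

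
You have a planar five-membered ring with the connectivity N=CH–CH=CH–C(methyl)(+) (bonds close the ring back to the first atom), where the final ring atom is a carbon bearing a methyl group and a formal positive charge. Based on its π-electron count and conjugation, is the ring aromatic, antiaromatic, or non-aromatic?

Antiaromatic

All ring atoms are sp² and supply a p orbital to the ring (each doubly-bonded ring atom is sp² with one p-orbital electron; the doubly-bonded nitrogens are pyridine-type — their lone pairs lie in the ring plane, leaving one electron in the p orbital; the carbocation has an empty p orbital); the conjugation is uninterrupted.
π-electron count: 2 × 2 = 4 from the double-bond units + 0 from the C(methyl)(+) atom = 4.
4 is a 4n count (n = 1), so the planar conjugated ring is antiaromatic.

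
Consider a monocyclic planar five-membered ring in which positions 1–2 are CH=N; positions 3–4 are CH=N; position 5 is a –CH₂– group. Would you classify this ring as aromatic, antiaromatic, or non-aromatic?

Non-aromatic

The CH2 position has four σ bonds — the tetrahedral CH₂ carbon is sp³ and has no p orbital in the ring π system — so the cyclic conjugation is interrupted.
Without a continuous loop of overlapping p orbitals the Hückel electron count never comes into play.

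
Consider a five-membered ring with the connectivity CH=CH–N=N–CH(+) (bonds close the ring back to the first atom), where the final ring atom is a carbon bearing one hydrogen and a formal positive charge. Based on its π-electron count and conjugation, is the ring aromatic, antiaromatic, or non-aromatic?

Antiaromatic

The p orbitals form a continuous loop: each doubly-bonded ring atom is sp² with one p-orbital electron; each sp² =N– keeps its lone pair in-plane and puts one electron into the π system; the carbocation has an empty p orbital. The ring is fully conjugated.
π-electron count: 2 × 2 = 4 from the double-bond units + 0 from the CH(+) atom = 4.
4 is a 4n count (n = 1), so the planar conjugated ring is antiaromatic.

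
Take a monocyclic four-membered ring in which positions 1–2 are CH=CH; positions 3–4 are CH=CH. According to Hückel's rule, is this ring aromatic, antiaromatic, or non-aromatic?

Antiaromatic

The p orbitals form a continuous loop: each doubly-bonded ring atom is sp² with one p-orbital electron. The ring is fully conjugated.
Tallying contributions gives 2 × 2 = 4 from the 2 double-bond units.
4 = 4(1); a planar, fully conjugated 4n system is antiaromatic.
This is cyclobutadiene.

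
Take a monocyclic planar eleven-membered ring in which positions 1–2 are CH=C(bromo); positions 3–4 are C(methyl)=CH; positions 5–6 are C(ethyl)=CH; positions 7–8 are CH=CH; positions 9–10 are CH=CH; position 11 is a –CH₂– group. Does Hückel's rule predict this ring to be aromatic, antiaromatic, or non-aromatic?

Non-aromatic

The CH2 carbon is saturated: the tetrahedral CH₂ carbon is sp³ and has no p orbital in the ring π system. Conjugation is not continuous around the ring.
Broken conjugation rules out both aromaticity and antiaromaticity.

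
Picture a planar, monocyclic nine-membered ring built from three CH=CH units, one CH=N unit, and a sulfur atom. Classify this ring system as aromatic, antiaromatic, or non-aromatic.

The p orbitals form a continuous loop: each doubly-bonded ring atom is sp² with one p-orbital electron; each sp² =N– keeps its lone pair in-plane and puts one electron into the π system; the sulfur donates one lone pair from its p orbital. The ring is fully conjugated.
Tallying contributions gives 4 × 2 = 8 from the double-bond units + 2 from the S atom = 10.
That gives a 4n+2 count (10, n = 2).

Aromatic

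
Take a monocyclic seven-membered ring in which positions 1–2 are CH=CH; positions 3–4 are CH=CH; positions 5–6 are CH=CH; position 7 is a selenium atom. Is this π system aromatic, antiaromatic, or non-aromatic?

Check conjugation: the double-bond atoms are sp², each contributing one p electron; the selenium donates one lone pair from its p orbital — every position has a p orbital, so the cyclic π system is continuous.
Tallying contributions gives 3 × 2 = 6 from the double-bond units + 2 from the Se atom = 8.
With 8 = 4·2 π electrons, Hückel's rule classifies the planar ring as antiaromatic.

Antiaromatic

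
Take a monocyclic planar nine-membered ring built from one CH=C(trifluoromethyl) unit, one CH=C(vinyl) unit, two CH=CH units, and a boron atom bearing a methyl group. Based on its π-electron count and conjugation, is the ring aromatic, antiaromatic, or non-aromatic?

Antiaromatic

All ring atoms are sp² and supply a p orbital to the ring (every atom in a ring double bond is sp² and brings one electron to the p orbital; the boron has an empty p orbital); the conjugation is uninterrupted.
Tallying contributions gives 4 × 2 = 8 from the double-bond units + 0 from the B(methyl) atom = 8.
With 8 = 4·2 π electrons, Hückel's rule classifies the planar ring as antiaromatic.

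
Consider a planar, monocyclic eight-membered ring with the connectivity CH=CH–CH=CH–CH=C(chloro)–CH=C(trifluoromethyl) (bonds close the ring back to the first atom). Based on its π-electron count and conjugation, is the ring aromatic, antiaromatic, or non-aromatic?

Antiaromatic

All ring atoms are sp² and supply a p orbital to the ring (every atom in a ring double bond is sp² and brings one electron to the p orbital); the conjugation is uninterrupted.
Tallying contributions gives 4 × 2 = 8 from the 4 double-bond units.
8 is a 4n count (n = 2), so the planar conjugated ring is antiaromatic.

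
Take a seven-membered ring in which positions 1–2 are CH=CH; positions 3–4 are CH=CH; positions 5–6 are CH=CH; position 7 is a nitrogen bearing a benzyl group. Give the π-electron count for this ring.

Every ring atom contributes a p orbital perpendicular to the ring (every atom in a ring double bond is sp² and brings one electron to the p orbital; the pyrrole-type nitrogen donates its lone pair from the p orbital), so the π system is cyclic and fully conjugated.
Counting π electrons: 3 × 2 = 6 from the double-bond units + 2 from the N(benzyl) atom = 8.

8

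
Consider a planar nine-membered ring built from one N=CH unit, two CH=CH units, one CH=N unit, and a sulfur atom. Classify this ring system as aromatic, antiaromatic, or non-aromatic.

Every ring atom contributes a p orbital perpendicular to the ring (each doubly-bonded ring atom is sp² with one p-orbital electron; each =N– nitrogen is pyridine-type (lone pair in the sp² plane, one electron in the p orbital); the sulfur donates one lone pair from its p orbital), so the π system is cyclic and fully conjugated.
Tallying contributions gives 4 × 2 = 8 from the double-bond units + 2 from the S atom = 10.
With 10 π electrons (n = 2), the Hückel 4n+2 condition holds.

Aromatic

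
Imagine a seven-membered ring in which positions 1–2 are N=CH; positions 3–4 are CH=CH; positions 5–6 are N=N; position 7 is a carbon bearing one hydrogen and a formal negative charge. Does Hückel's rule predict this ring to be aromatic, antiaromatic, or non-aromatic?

Antiaromatic

All ring atoms are sp² and supply a p orbital to the ring (every atom in a ring double bond is sp² and brings one electron to the p orbital; each =N– nitrogen is pyridine-type (lone pair in the sp² plane, one electron in the p orbital); the carbanion's lone pair occupies the p orbital); the conjugation is uninterrupted.
π-electron count: 3 × 2 = 6 from the double-bond units + 2 from the CH(-) atom = 8.
With 8 = 4·2 π electrons, Hückel's rule classifies the planar ring as antiaromatic.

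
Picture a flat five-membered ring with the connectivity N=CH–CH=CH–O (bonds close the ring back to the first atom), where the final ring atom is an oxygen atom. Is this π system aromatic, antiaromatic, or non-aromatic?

Check conjugation: every atom in a ring double bond is sp² and brings one electron to the p orbital; each =N– nitrogen is pyridine-type (lone pair in the sp² plane, one electron in the p orbital); the oxygen donates one lone pair from its p orbital — every position has a p orbital, so the cyclic π system is continuous.
π-electron count: 2 × 2 = 4 from the double-bond units + 2 from the O atom = 6.
That gives a 4n+2 count (6, n = 1).

Aromatic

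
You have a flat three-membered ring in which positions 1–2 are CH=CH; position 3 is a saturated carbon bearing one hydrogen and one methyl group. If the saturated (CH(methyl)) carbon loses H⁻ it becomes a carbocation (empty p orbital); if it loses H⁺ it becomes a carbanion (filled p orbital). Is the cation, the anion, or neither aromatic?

In both ions every ring atom is sp² and contributes a p orbital, so both rings are fully conjugated.
Cation: 1 × 2 + 0 = 2 π electrons → 4(0)+2, aromatic.
Anion: 1 × 2 + 2 = 4 π electrons → 4(1), antiaromatic.

The cation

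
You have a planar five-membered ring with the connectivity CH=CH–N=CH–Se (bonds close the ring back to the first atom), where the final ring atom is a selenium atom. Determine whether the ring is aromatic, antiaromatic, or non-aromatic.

Aromatic

Every ring atom contributes a p orbital perpendicular to the ring (each doubly-bonded ring atom is sp² with one p-orbital electron; each sp² =N– keeps its lone pair in-plane and puts one electron into the π system; the selenium donates one lone pair from its p orbital), so the π system is cyclic and fully conjugated.
Counting π electrons: 2 × 2 = 4 from the double-bond units + 2 from the Se atom = 6.
With 6 π electrons (n = 1), the Hückel 4n+2 condition holds.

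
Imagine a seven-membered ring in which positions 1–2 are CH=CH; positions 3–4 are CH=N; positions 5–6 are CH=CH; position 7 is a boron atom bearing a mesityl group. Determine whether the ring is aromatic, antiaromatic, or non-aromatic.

Every ring atom contributes a p orbital perpendicular to the ring (every atom in a ring double bond is sp² and brings one electron to the p orbital; the doubly-bonded nitrogens are pyridine-type — their lone pairs lie in the ring plane, leaving one electron in the p orbital; the boron has an empty p orbital), so the π system is cyclic and fully conjugated.
Counting π electrons: 3 × 2 = 6 from the double-bond units + 0 from the B(mesityl) atom = 6.
6 = 4(1) + 2, which satisfies Hückel's 4n+2 rule.

Aromatic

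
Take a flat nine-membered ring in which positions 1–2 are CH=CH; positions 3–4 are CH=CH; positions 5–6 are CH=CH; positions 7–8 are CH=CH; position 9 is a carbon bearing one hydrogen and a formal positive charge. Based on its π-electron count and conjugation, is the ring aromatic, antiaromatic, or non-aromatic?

All ring atoms are sp² and supply a p orbital to the ring (every atom in a ring double bond is sp² and brings one electron to the p orbital; the carbocation has an empty p orbital); the conjugation is uninterrupted.
Counting π electrons: 4 × 2 = 8 from the double-bond units + 0 from the CH(+) atom = 8.
A 4n π count (8, n = 2) in a planar conjugated ring means antiaromatic.

Antiaromatic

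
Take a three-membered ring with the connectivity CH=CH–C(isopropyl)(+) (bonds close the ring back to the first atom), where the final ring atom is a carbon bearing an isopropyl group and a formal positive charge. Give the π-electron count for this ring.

2

All ring atoms are sp² and supply a p orbital to the ring (the double-bond atoms are sp², each contributing one p electron; the carbocation has an empty p orbital); the conjugation is uninterrupted.
Adding the contributions, 1 × 2 = 2 from the double-bond unit + 0 from the C(isopropyl)(+) atom = 2.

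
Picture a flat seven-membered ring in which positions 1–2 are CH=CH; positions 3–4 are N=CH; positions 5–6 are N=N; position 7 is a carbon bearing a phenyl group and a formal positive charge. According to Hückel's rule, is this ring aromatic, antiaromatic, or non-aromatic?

The p orbitals form a continuous loop: each doubly-bonded ring atom is sp² with one p-orbital electron; each =N– nitrogen is pyridine-type (lone pair in the sp² plane, one electron in the p orbital); the carbocation has an empty p orbital. The ring is fully conjugated.
Adding the contributions, 3 × 2 = 6 from the double-bond units + 0 from the C(phenyl)(+) atom = 6.
Since 6 = 4·1 + 2, the ring meets the 4n+2 criterion.

Aromatic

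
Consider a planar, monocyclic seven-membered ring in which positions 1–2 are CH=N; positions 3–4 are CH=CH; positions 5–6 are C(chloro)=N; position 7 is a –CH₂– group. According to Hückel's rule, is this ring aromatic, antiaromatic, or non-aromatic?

Non-aromatic

The CH2 position has four σ bonds — the tetrahedral CH₂ carbon is sp³ and has no p orbital in the ring π system — so the cyclic conjugation is interrupted.
Hückel's rule only applies to fully conjugated rings, so this one is simply non-aromatic.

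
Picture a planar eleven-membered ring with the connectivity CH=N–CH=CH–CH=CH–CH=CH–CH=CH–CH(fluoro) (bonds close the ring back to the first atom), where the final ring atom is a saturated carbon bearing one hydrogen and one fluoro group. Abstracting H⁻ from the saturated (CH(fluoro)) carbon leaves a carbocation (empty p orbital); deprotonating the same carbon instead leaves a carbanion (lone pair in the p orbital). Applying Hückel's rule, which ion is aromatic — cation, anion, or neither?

In either ion the ring is fully conjugated: every atom, including the new sp² carbon, supplies a p orbital.
Cation: 5 × 2 + 0 = 10 π electrons → 4(2)+2, aromatic.
Anion: 5 × 2 + 2 = 12 π electrons → 4(3), antiaromatic.

The cation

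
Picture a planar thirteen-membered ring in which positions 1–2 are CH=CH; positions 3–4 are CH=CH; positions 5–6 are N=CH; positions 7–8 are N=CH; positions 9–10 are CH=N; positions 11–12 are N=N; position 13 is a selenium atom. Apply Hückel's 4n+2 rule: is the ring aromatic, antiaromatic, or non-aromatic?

Every ring atom contributes a p orbital perpendicular to the ring (every atom in a ring double bond is sp² and brings one electron to the p orbital; each sp² =N– keeps its lone pair in-plane and puts one electron into the π system; the selenium donates one lone pair from its p orbital), so the π system is cyclic and fully conjugated.
Adding the contributions, 6 × 2 = 12 from the double-bond units + 2 from the Se atom = 14.
With 14 π electrons (n = 3), the Hückel 4n+2 condition holds.

Aromatic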